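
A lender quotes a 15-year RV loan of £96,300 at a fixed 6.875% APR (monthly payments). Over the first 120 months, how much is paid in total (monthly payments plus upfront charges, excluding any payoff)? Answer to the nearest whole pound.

At 6.875% the monthly rate is 0.0057292, so the payment is 96,300 × 0.0057292 / (1 − 1.0057292^−180) = £858.86.
Total outlay = 120 × £858.86 = £103,063.20.

£103,063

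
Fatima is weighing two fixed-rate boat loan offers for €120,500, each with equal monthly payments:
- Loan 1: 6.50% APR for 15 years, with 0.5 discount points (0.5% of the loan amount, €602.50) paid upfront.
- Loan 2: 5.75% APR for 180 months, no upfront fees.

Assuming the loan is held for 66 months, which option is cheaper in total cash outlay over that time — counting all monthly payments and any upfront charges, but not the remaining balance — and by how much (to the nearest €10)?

Loan 1: at 6.50% the monthly rate is 0.0054167, so the payment is 120,500 × 0.0054167 / (1 − 1.0054167^−180) = €1,049.68.
Loan 2: monthly rate = 5.75%/12 = 0.0047917; payment = 120,500 × 0.0047917 / (1 − (1+0.0047917)^−180) = €1,000.64.
Over 66 months: Loan 1 costs 66 × €1,049.68 + €602.50 = €69,881.38; Loan 2 costs 66 × €1,000.64 = €66,042.24.
Loan 2 is cheaper by €69,881.38 − €66,042.24 = €3,839.14.

Loan 2 by €3,840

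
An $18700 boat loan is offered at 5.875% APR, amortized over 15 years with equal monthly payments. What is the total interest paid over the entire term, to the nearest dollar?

At 5.875% the monthly rate is 0.0048958, so the payment is 18,700 × 0.0048958 / (1 − 1.0048958^−180) = $156.54.
Total paid = 180 × $156.54 = $28,177.20; interest = $28,177.20 − $18,700 = $9,477.20.

$9,477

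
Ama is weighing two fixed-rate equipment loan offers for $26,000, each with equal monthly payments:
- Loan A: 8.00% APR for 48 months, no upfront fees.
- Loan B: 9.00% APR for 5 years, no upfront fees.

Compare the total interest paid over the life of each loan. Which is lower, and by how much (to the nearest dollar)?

Loan A: at 8.00% the monthly rate is 0.0066667, so the payment is 26,000 × 0.0066667 / (1 − 1.0066667^−48) = $634.74.
Total interest on Loan A = 48 × $634.74 − $26,000 = $4,467.52.
Loan B: at 9.00% the monthly rate is 0.0075000, so the payment is 26,000 × 0.0075000 / (1 − 1.0075000^−60) = $539.72.
Total interest on Loan B = 60 × $539.72 − $26,000 = $6,383.20.
Loan A is lower by $1,915.68.

Loan A by $1,916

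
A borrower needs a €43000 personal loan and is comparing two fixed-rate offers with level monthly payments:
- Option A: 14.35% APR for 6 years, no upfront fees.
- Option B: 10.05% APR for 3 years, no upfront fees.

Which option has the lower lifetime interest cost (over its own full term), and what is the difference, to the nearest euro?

Option A: at 14.35% the monthly rate is 0.0119583, so the payment is 43,000 × 0.0119583 / (1 − 1.0119583^−72) = €894.13.
Total interest on Option A = 72 × €894.13 − €43,000 = €21,377.36.
Option B: monthly rate = 10.05%/12 = 0.0083750; payment = 43,000 × 0.0083750 / (1 − (1+0.0083750)^−36) = €1,388.50.
Total interest on Option B = 36 × €1,388.50 − €43,000 = €6,986.00.
Option B is lower by €14,391.36.

Option B by €14,391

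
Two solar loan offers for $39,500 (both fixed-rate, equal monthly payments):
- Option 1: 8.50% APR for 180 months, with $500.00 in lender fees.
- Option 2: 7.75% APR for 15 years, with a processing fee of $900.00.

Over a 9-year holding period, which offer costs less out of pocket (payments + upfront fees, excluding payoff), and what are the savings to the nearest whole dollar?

Option 1: at 8.50% the monthly rate is 0.0070833, so the payment is 39,500 × 0.0070833 / (1 − 1.0070833^−180) = $388.97.
Option 2: monthly rate = 7.75%/12 = 0.0064583; payment = 39,500 × 0.0064583 / (1 − (1+0.0064583)^−180) = $371.80.
Over 108 months: Option 1 costs 108 × $388.97 + $500.00 = $42,508.76; Option 2 costs 108 × $371.80 + $900.00 = $41,054.40.
Option 2 is cheaper by $42,508.76 − $41,054.40 = $1,454.36.

Option 2 by $1,454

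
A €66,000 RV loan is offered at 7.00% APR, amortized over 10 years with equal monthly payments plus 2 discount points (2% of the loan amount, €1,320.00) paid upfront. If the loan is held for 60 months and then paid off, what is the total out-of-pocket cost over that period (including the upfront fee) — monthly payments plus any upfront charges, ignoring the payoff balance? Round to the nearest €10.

At 7.00% the monthly rate is 0.0058333, so the payment is 66,000 × 0.0058333 / (1 − 1.0058333^−120) = €766.32.
Total outlay = 60 × €766.32 + €1,320.00 = €47,299.20.

€47,300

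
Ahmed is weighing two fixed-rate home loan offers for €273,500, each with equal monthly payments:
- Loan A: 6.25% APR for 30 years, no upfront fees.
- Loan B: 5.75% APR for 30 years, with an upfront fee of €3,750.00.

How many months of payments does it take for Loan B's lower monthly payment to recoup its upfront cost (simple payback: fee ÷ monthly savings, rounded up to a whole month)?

Loan A: monthly rate = 6.25%/12 = 0.0052083; payment = 273,500 × 0.0052083 / (1 − (1+0.0052083)^−360) = €1,683.99.
Loan B: monthly rate = 5.75%/12 = 0.0047917; payment = 273,500 × 0.0047917 / (1 − (1+0.0047917)^−360) = €1,596.07.
Monthly savings = €1,683.99 − €1,596.07 = €87.92.
Break-even = €3,750.00 / €87.92 = 42.65 → 43 months.

43 months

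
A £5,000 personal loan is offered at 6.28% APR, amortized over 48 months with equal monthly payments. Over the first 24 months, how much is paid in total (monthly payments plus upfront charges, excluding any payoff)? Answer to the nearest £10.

£2,830

At 6.28% the monthly rate is 0.0052333, so the payment is 5,000 × 0.0052333 / (1 − 1.0052333^−48) = £118.07.
Total outlay = 24 × £118.07 = £2,833.68.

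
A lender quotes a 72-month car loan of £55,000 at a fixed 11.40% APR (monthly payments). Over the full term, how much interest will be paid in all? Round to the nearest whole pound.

£21,189

At 11.40% the monthly rate is 0.0095000, so the payment is 55,000 × 0.0095000 / (1 − 1.0095000^−72) = £1,058.18.
Total paid = 72 × £1,058.18 = £76,188.96; interest = £76,188.96 − £55,000 = £21,188.96.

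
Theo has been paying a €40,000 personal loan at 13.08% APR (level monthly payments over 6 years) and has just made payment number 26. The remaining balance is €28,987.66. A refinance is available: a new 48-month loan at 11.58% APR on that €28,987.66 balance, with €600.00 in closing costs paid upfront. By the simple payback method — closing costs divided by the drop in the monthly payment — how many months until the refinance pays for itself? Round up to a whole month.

Current payment = 40,000 × 13.08%/12 / (1 − (1+0.0109000)^−72) = €804.65.
Refinanced payment = 28,987.66 × 0.0096500 / (1 − (1+0.0096500)^−48) = €757.39.
Monthly savings = €804.65 − €757.39 = €47.26.
Break-even = €600.00 / €47.26 = 12.70 → 13 months.

13 months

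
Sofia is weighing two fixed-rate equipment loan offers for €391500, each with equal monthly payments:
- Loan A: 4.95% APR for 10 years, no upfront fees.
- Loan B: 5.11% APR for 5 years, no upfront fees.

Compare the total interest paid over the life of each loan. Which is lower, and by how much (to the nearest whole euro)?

Loan A: at 4.95% the monthly rate is 0.0041250, so the payment is 391,500 × 0.0041250 / (1 − 1.0041250^−120) = €4,142.90.
Total interest on Loan A = 120 × €4,142.90 − €391,500 = €105,648.00.
Loan B: at 5.11% the monthly rate is 0.0042583, so the payment is 391,500 × 0.0042583 / (1 − 1.0042583^−60) = €7,407.83.
Total interest on Loan B = 60 × €7,407.83 − €391,500 = €52,969.80.
Loan B is lower by €52,678.20.

Loan B by €52,678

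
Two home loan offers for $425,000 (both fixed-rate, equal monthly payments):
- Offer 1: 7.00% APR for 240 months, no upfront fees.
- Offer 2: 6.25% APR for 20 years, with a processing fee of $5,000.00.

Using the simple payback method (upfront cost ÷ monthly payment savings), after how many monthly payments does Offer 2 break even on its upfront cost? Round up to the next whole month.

27 months

Offer 1: at 7.00% the monthly rate is 0.0058333, so the payment is 425,000 × 0.0058333 / (1 − 1.0058333^−240) = $3,295.02.
Offer 2: at 6.25% the monthly rate is 0.0052083, so the payment is 425,000 × 0.0052083 / (1 − 1.0052083^−240) = $3,106.44.
Monthly savings = $3,295.02 − $3,106.44 = $188.58.
Break-even = $5,000.00 / $188.58 = 26.51 → 27 months.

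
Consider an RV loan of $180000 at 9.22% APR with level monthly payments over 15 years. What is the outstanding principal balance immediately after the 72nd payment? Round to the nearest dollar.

$135,384

With monthly rate i = 9.22%/12 = 0.0076833, the balance after k of n payments is P · [(1+i)^n − (1+i)^k] / [(1+i)^n − 1].
(1+0.0076833)^180 = 3.96582551 and (1+0.0076833)^72 = 1.73513568, so the balance is 180,000 × (3.96582551 − 1.73513568) / (3.96582551 − 1) = $135,383.61.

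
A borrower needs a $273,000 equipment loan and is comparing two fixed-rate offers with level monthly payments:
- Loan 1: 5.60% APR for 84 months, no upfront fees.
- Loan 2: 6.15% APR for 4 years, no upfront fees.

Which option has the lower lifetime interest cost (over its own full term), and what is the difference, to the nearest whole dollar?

Loan 2 by $21,974

Loan 1: monthly rate = 5.6%/12 = 0.0046667; payment = 273,000 × 0.0046667 / (1 − (1+0.0046667)^−84) = $3,935.99.
Total interest on Loan 1 = 84 × $3,935.99 − $273,000 = $57,623.16.
Loan 2: at 6.15% the monthly rate is 0.0051250, so the payment is 273,000 × 0.0051250 / (1 − 1.0051250^−48) = $6,430.20.
Total interest on Loan 2 = 48 × $6,430.20 − $273,000 = $35,649.60.
Loan 2 is lower by $21,973.56.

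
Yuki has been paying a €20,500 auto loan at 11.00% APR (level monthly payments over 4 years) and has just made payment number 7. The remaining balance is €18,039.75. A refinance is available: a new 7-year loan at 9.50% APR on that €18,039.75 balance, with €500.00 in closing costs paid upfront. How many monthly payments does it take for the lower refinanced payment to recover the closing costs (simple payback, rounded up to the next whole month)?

3 months

Current payment = 20,500 × 11%/12 / (1 − (1+0.0091667)^−48) = €529.83.
Refinanced payment = 18,039.75 × 0.0079167 / (1 − (1+0.0079167)^−84) = €294.84.
Monthly savings = €529.83 − €294.84 = €234.99.
Break-even = €500.00 / €234.99 = 2.13 → 3 months.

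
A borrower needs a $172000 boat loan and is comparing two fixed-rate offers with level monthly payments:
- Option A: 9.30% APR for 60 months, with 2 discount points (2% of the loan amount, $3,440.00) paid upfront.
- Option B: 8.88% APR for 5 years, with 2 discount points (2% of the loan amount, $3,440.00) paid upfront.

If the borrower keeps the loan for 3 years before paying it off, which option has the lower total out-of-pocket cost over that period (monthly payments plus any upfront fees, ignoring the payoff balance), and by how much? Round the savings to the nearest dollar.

Option B by $1,264

Option A: at 9.30% the monthly rate is 0.0077500, so the payment is 172,000 × 0.0077500 / (1 − 1.0077500^−60) = $3,595.53.
Option B: monthly rate = 8.88%/12 = 0.0074000; payment = 172,000 × 0.0074000 / (1 − (1+0.0074000)^−60) = $3,560.43.
Over 36 months: Option A costs 36 × $3,595.53 + $3,440.00 = $132,879.08; Option B costs 36 × $3,560.43 + $3,440.00 = $131,615.48.
Option B is cheaper by $132,879.08 − $131,615.48 = $1,263.60.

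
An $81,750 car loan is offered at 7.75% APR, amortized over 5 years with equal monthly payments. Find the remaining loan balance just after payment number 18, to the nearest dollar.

$60,447

With monthly rate i = 7.75%/12 = 0.0064583, the balance after k of n payments is P · [(1+i)^n − (1+i)^k] / [(1+i)^n − 1].
(1+0.0064583)^60 = 1.47145846 and (1+0.0064583)^18 = 1.12285687, so the balance is 81,750 × (1.47145846 − 1.12285687) / (1.47145846 − 1) = $60,446.85.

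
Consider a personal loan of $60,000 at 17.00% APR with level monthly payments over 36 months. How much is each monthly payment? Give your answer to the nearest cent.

Monthly rate = 17%/12 = 0.0141667; payment = 60,000 × 0.0141667 / (1 − (1+0.0141667)^−36) = $2,139.16.

$2,139.16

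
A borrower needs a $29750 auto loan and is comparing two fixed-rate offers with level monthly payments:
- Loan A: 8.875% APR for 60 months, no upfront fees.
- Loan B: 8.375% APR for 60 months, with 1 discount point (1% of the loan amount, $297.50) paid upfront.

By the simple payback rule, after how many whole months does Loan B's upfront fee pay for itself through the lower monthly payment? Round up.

Loan A: monthly rate = 8.875%/12 = 0.0073958; payment = 29,750 × 0.0073958 / (1 − (1+0.0073958)^−60) = $615.76.
Loan B: at 8.375% the monthly rate is 0.0069792, so the payment is 29,750 × 0.0069792 / (1 − 1.0069792^−60) = $608.58.
Monthly savings = $615.76 − $608.58 = $7.18.
Break-even = $297.50 / $7.18 = 41.43 → 42 months.

42 months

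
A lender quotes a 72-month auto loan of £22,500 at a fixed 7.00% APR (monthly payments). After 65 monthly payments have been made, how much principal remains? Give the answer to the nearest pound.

With monthly rate i = 7%/12 = 0.0058333, the balance after k of n payments is P · [(1+i)^n − (1+i)^k] / [(1+i)^n − 1].
(1+0.0058333)^72 = 1.52010550 and (1+0.0058333)^65 = 1.45945787, so the balance is 22,500 × (1.52010550 − 1.45945787) / (1.52010550 − 1) = £2,623.64.

£2,624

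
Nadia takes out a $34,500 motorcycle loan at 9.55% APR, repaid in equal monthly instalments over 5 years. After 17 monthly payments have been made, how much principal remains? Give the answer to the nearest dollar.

With monthly rate i = 9.55%/12 = 0.0079583, the balance after k of n payments is P · [(1+i)^n − (1+i)^k] / [(1+i)^n − 1].
(1+0.0079583)^60 = 1.60899534 and (1+0.0079583)^17 = 1.14425773, so the balance is 34,500 × (1.60899534 − 1.14425773) / (1.60899534 − 1) = $26,327.70.

$26,328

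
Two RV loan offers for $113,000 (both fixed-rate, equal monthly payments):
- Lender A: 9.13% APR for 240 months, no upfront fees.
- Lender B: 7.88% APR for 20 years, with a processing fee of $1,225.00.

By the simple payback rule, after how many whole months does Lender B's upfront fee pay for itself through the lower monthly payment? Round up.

14 months

Lender A: at 9.13% the monthly rate is 0.0076083, so the payment is 113,000 × 0.0076083 / (1 − 1.0076083^−240) = $1,026.16.
Lender B: at 7.88% the monthly rate is 0.0065667, so the payment is 113,000 × 0.0065667 / (1 − 1.0065667^−240) = $936.76.
Monthly savings = $1,026.16 − $936.76 = $89.40.
Break-even = $1,225.00 / $89.40 = 13.70 → 14 months.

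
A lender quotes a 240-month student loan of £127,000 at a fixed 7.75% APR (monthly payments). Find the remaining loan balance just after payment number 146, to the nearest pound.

With monthly rate i = 7.75%/12 = 0.0064583, the balance after k of n payments is P · [(1+i)^n − (1+i)^k] / [(1+i)^n − 1].
(1+0.0064583)^240 = 4.68804775 and (1+0.0064583)^146 = 2.55968673, so the balance is 127,000 × (4.68804775 − 2.55968673) / (4.68804775 − 1) = £73,291.31.

£73,291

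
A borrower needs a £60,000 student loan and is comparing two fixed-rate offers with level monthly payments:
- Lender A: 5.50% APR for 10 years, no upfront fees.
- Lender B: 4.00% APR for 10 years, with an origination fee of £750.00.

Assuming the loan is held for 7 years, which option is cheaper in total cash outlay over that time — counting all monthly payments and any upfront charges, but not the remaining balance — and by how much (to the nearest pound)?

Lender A: at 5.50% the monthly rate is 0.0045833, so the payment is 60,000 × 0.0045833 / (1 − 1.0045833^−120) = £651.16.
Lender B: monthly rate = 4%/12 = 0.0033333; payment = 60,000 × 0.0033333 / (1 − (1+0.0033333)^−120) = £607.47.
Over 84 months: Lender A costs 84 × £651.16 = £54,697.44; Lender B costs 84 × £607.47 + £750.00 = £51,777.48.
Lender B is cheaper by £54,697.44 − £51,777.48 = £2,919.96.

Lender B by £2,920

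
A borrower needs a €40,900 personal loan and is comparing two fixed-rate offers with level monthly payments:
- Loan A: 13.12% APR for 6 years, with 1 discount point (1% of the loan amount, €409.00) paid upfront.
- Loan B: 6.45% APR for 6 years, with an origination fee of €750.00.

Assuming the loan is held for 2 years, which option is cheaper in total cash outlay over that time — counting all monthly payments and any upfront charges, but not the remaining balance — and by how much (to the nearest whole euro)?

Loan A: monthly rate = 13.12%/12 = 0.0109333; payment = 40,900 × 0.0109333 / (1 − (1+0.0109333)^−72) = €823.62.
Loan B: monthly rate = 6.45%/12 = 0.0053750; payment = 40,900 × 0.0053750 / (1 − (1+0.0053750)^−72) = €686.55.
Over 24 months: Loan A costs 24 × €823.62 + €409.00 = €20,175.88; Loan B costs 24 × €686.55 + €750.00 = €17,227.20.
Loan B is cheaper by €20,175.88 − €17,227.20 = €2,948.68.

Loan B by €2,949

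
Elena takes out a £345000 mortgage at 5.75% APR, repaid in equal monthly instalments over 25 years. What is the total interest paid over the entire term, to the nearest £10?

£306,130

At 5.75% the monthly rate is 0.0047917, so the payment is 345,000 × 0.0047917 / (1 − 1.0047917^−300) = £2,170.42.
Total paid = 300 × £2,170.42 = £651,126.00; interest = £651,126.00 − £345,000 = £306,126.00.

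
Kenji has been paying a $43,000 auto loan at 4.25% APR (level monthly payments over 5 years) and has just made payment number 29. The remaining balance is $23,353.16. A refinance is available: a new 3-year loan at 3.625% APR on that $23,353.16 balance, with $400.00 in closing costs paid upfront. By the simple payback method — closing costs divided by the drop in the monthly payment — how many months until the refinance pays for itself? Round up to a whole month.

4 months

Current payment = 43,000 × 4.25%/12 / (1 − (1+0.0035417)^−60) = $796.77.
Refinanced payment = 23,353.16 × 0.0030208 / (1 − (1+0.0030208)^−36) = $685.59.
Monthly savings = $796.77 − $685.59 = $111.18.
Break-even = $400.00 / $111.18 = 3.60 → 4 months.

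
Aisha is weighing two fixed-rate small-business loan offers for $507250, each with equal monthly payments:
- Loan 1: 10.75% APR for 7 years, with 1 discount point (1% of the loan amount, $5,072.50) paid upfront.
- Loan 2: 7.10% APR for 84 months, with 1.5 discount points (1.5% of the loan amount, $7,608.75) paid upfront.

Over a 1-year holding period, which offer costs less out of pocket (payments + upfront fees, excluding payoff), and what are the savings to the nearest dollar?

Loan 1: monthly rate = 10.75%/12 = 0.0089583; payment = 507,250 × 0.0089583 / (1 − (1+0.0089583)^−84) = $8,618.82.
Loan 2: at 7.10% the monthly rate is 0.0059167, so the payment is 507,250 × 0.0059167 / (1 − 1.0059167^−84) = $7,680.58.
Over 12 months: Loan 1 costs 12 × $8,618.82 + $5,072.50 = $108,498.34; Loan 2 costs 12 × $7,680.58 + $7,608.75 = $99,775.71.
Loan 2 is cheaper by $108,498.34 − $99,775.71 = $8,722.63.

Loan 2 by $8,723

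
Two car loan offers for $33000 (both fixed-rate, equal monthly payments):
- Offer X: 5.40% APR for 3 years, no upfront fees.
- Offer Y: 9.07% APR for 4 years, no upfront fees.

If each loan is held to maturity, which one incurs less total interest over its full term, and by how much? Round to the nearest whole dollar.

Offer X by $3,651

Offer X: at 5.40% the monthly rate is 0.0045000, so the payment is 33,000 × 0.0045000 / (1 − 1.0045000^−36) = $994.98.
Total interest on Offer X = 36 × $994.98 − $33,000 = $2,819.28.
Offer Y: monthly rate = 9.07%/12 = 0.0075583; payment = 33,000 × 0.0075583 / (1 − (1+0.0075583)^−48) = $822.30.
Total interest on Offer Y = 48 × $822.30 − $33,000 = $6,470.40.
Offer X is lower by $3,651.12.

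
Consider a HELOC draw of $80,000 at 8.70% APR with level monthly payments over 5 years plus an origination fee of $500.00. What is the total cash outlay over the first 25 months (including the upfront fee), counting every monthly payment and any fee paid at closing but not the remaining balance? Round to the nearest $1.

At 8.70% the monthly rate is 0.0072500, so the payment is 80,000 × 0.0072500 / (1 − 1.0072500^−60) = $1,649.04.
Total outlay = 25 × $1,649.04 + $500.00 = $41,726.00.

$41,726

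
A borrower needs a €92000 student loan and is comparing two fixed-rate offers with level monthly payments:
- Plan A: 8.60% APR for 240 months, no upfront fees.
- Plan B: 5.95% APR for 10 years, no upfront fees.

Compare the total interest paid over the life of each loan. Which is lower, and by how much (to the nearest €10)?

Plan A: at 8.60% the monthly rate is 0.0071667, so the payment is 92,000 × 0.0071667 / (1 − 1.0071667^−240) = €804.23.
Total interest on Plan A = 240 × €804.23 − €92,000 = €101,015.20.
Plan B: monthly rate = 5.95%/12 = 0.0049583; payment = 92,000 × 0.0049583 / (1 − (1+0.0049583)^−120) = €1,019.08.
Total interest on Plan B = 120 × €1,019.08 − €92,000 = €30,289.60.
Plan B is lower by €70,725.60.

Plan B by €70,730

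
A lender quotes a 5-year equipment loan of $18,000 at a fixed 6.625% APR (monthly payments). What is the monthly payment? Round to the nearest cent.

$353.25

Monthly rate = 6.625%/12 = 0.0055208; payment = 18,000 × 0.0055208 / (1 − (1+0.0055208)^−60) = $353.25.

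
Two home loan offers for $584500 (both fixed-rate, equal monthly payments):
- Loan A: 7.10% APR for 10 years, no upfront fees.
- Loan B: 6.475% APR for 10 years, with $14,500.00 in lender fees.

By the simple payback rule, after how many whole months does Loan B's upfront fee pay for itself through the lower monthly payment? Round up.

Loan A: monthly rate = 7.1%/12 = 0.0059167; payment = 584,500 × 0.0059167 / (1 − (1+0.0059167)^−120) = $6,816.70.
Loan B: at 6.475% the monthly rate is 0.0053958, so the payment is 584,500 × 0.0053958 / (1 − 1.0053958^−120) = $6,629.45.
Monthly savings = $6,816.70 − $6,629.45 = $187.25.
Break-even = $14,500.00 / $187.25 = 77.44 → 78 months.

78 months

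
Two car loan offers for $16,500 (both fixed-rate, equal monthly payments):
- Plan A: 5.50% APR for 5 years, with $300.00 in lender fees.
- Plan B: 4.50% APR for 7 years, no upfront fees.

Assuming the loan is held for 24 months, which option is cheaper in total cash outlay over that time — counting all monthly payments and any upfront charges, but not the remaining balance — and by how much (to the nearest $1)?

Plan B by $2,360

Plan A: at 5.50% the monthly rate is 0.0045833, so the payment is 16,500 × 0.0045833 / (1 − 1.0045833^−60) = $315.17.
Plan B: at 4.50% the monthly rate is 0.0037500, so the payment is 16,500 × 0.0037500 / (1 − 1.0037500^−84) = $229.35.
Over 24 months: Plan A costs 24 × $315.17 + $300.00 = $7,864.08; Plan B costs 24 × $229.35 = $5,504.40.
Plan B is cheaper by $7,864.08 − $5,504.40 = $2,359.68.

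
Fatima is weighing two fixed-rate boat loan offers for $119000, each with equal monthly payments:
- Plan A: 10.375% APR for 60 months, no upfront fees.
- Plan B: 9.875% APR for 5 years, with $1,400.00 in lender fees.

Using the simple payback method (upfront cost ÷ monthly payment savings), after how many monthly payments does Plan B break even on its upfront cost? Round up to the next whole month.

Plan A: at 10.375% the monthly rate is 0.0086458, so the payment is 119,000 × 0.0086458 / (1 − 1.0086458^−60) = $2,550.41.
Plan B: monthly rate = 9.875%/12 = 0.0082292; payment = 119,000 × 0.0082292 / (1 − (1+0.0082292)^−60) = $2,521.09.
Monthly savings = $2,550.41 − $2,521.09 = $29.32.
Break-even = $1,400.00 / $29.32 = 47.75 → 48 months.

48 months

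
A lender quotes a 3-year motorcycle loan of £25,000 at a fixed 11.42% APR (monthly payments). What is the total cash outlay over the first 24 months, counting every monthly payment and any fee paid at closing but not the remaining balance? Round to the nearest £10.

£19,760

Monthly rate = 11.42%/12 = 0.0095167; payment = 25,000 × 0.0095167 / (1 − (1+0.0095167)^−36) = £823.45.
Total outlay = 24 × £823.45 = £19,762.80.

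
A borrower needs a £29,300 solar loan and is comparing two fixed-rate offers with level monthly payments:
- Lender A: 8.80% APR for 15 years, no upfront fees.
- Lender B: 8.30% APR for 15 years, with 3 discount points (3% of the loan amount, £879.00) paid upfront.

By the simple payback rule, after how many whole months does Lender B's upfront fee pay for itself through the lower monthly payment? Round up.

Lender A: monthly rate = 8.8%/12 = 0.0073333; payment = 29,300 × 0.0073333 / (1 − (1+0.0073333)^−180) = £293.70.
Lender B: monthly rate = 8.3%/12 = 0.0069167; payment = 29,300 × 0.0069167 / (1 − (1+0.0069167)^−180) = £285.10.
Monthly savings = £293.70 − £285.10 = £8.60.
Break-even = £879.00 / £8.60 = 102.21 → 103 months.

103 months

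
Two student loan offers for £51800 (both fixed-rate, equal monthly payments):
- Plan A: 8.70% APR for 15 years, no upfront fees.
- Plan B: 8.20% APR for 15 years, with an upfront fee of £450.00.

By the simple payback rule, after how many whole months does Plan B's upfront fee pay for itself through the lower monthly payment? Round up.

Plan A: at 8.70% the monthly rate is 0.0072500, so the payment is 51,800 × 0.0072500 / (1 − 1.0072500^−180) = £516.19.
Plan B: monthly rate = 8.2%/12 = 0.0068333; payment = 51,800 × 0.0068333 / (1 − (1+0.0068333)^−180) = £501.03.
Monthly savings = £516.19 − £501.03 = £15.16.
Break-even = £450.00 / £15.16 = 29.68 → 30 months.

30 months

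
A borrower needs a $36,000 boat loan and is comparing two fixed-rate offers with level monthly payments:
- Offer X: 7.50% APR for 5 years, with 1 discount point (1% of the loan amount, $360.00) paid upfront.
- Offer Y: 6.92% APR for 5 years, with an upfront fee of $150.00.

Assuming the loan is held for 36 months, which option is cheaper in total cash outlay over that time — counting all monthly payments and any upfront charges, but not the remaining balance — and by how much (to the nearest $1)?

Offer X: monthly rate = 7.5%/12 = 0.0062500; payment = 36,000 × 0.0062500 / (1 − (1+0.0062500)^−60) = $721.37.
Offer Y: at 6.92% the monthly rate is 0.0057667, so the payment is 36,000 × 0.0057667 / (1 − 1.0057667^−60) = $711.49.
Over 36 months: Offer X costs 36 × $721.37 + $360.00 = $26,329.32; Offer Y costs 36 × $711.49 + $150.00 = $25,763.64.
Offer Y is cheaper by $26,329.32 − $25,763.64 = $565.68.

Offer Y by $566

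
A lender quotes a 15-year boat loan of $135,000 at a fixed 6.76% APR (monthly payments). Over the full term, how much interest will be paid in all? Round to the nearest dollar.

$80,168

Monthly rate = 6.76%/12 = 0.0056333; payment = 135,000 × 0.0056333 / (1 − (1+0.0056333)^−180) = $1,195.38.
Total paid = 180 × $1,195.38 = $215,168.40; interest = $215,168.40 − $135,000 = $80,168.40.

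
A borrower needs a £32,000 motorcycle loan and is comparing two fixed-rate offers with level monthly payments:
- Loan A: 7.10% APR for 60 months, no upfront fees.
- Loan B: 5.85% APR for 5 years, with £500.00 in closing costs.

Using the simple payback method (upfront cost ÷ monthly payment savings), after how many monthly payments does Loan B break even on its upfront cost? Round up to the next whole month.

27 months

Loan A: monthly rate = 7.1%/12 = 0.0059167; payment = 32,000 × 0.0059167 / (1 − (1+0.0059167)^−60) = £635.15.
Loan B: at 5.85% the monthly rate is 0.0048750, so the payment is 32,000 × 0.0048750 / (1 − 1.0048750^−60) = £616.42.
Monthly savings = £635.15 − £616.42 = £18.73.
Break-even = £500.00 / £18.73 = 26.70 → 27 months.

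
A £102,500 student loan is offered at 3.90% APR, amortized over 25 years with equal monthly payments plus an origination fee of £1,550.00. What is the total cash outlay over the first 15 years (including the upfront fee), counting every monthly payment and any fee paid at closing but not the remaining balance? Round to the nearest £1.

At 3.90% the monthly rate is 0.0032500, so the payment is 102,500 × 0.0032500 / (1 − 1.0032500^−300) = £535.39.
Total outlay = 180 × £535.39 + £1,550.00 = £97,920.20.

£97,920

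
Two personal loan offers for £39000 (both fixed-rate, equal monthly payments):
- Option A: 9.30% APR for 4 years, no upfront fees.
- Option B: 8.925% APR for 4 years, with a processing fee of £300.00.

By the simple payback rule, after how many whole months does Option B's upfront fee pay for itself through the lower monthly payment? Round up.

44 months

Option A: at 9.30% the monthly rate is 0.0077500, so the payment is 39,000 × 0.0077500 / (1 − 1.0077500^−48) = £976.08.
Option B: monthly rate = 8.925%/12 = 0.0074375; payment = 39,000 × 0.0074375 / (1 − (1+0.0074375)^−48) = £969.13.
Monthly savings = £976.08 − £969.13 = £6.95.
Break-even = £300.00 / £6.95 = 43.17 → 44 months.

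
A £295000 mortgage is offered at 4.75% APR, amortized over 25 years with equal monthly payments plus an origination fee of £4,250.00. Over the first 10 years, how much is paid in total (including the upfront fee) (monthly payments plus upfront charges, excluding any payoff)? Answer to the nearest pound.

£206,072

At 4.75% the monthly rate is 0.0039583, so the payment is 295,000 × 0.0039583 / (1 − 1.0039583^−300) = £1,681.85.
Total outlay = 120 × £1,681.85 + £4,250.00 = £206,072.00.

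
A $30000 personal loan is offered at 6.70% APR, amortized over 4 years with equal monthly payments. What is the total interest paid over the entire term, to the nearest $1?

At 6.70% the monthly rate is 0.0055833, so the payment is 30,000 × 0.0055833 / (1 − 1.0055833^−48) = $714.22.
Total paid = 48 × $714.22 = $34,282.56; interest = $34,282.56 − $30,000 = $4,282.56.

$4,283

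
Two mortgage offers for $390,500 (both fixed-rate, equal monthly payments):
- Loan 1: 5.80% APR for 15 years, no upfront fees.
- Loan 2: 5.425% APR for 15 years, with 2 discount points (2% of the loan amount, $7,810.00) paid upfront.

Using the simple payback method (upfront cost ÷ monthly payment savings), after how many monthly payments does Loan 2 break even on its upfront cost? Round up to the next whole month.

Loan 1: at 5.80% the monthly rate is 0.0048333, so the payment is 390,500 × 0.0048333 / (1 − 1.0048333^−180) = $3,253.22.
Loan 2: monthly rate = 5.425%/12 = 0.0045208; payment = 390,500 × 0.0045208 / (1 − (1+0.0045208)^−180) = $3,175.19.
Monthly savings = $3,253.22 − $3,175.19 = $78.03.
Break-even = $7,810.00 / $78.03 = 100.09 → 101 months.

101 months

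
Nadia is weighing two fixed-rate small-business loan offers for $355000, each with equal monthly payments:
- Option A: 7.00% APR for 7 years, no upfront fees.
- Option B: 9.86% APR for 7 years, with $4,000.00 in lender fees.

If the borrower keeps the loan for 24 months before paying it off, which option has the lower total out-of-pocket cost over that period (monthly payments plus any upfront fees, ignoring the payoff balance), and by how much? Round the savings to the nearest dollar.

Option A by $16,237

Option A: monthly rate = 7%/12 = 0.0058333; payment = 355,000 × 0.0058333 / (1 − (1+0.0058333)^−84) = $5,357.90.
Option B: monthly rate = 9.86%/12 = 0.0082167; payment = 355,000 × 0.0082167 / (1 − (1+0.0082167)^−84) = $5,867.77.
Over 24 months: Option A costs 24 × $5,357.90 = $128,589.60; Option B costs 24 × $5,867.77 + $4,000.00 = $144,826.48.
Option A is cheaper by $144,826.48 − $128,589.60 = $16,236.88.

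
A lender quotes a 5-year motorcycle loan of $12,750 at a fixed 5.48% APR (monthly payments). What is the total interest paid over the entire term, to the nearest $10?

Monthly rate = 5.48%/12 = 0.0045667; payment = 12,750 × 0.0045667 / (1 − (1+0.0045667)^−60) = $243.42.
Total paid = 60 × $243.42 = $14,605.20; interest = $14,605.20 − $12,750 = $1,855.20.

$1,860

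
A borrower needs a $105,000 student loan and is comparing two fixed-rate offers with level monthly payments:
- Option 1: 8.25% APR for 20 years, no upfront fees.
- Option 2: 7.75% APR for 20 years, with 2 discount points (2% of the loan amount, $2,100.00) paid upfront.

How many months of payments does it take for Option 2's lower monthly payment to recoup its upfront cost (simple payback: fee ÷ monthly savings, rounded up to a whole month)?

65 months

Option 1: monthly rate = 8.25%/12 = 0.0068750; payment = 105,000 × 0.0068750 / (1 − (1+0.0068750)^−240) = $894.67.
Option 2: at 7.75% the monthly rate is 0.0064583, so the payment is 105,000 × 0.0064583 / (1 − 1.0064583^−240) = $862.00.
Monthly savings = $894.67 − $862.00 = $32.67.
Break-even = $2,100.00 / $32.67 = 64.28 → 65 months.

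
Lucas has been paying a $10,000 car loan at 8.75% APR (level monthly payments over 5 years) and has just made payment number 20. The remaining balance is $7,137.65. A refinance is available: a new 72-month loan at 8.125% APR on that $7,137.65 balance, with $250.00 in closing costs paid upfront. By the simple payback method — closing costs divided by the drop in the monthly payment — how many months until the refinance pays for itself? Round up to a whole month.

Current payment = 10,000 × 8.75%/12 / (1 − (1+0.0072917)^−60) = $206.37.
Refinanced payment = 7,137.65 × 0.0067708 / (1 − (1+0.0067708)^−72) = $125.58.
Monthly savings = $206.37 − $125.58 = $80.79.
Break-even = $250.00 / $80.79 = 3.09 → 4 months.

4 months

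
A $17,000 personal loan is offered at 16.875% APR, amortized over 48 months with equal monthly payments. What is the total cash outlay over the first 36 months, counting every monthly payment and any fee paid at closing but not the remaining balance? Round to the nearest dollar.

$17,620

At 16.875% the monthly rate is 0.0140625, so the payment is 17,000 × 0.0140625 / (1 − 1.0140625^−48) = $489.44.
Total outlay = 36 × $489.44 = $17,619.84.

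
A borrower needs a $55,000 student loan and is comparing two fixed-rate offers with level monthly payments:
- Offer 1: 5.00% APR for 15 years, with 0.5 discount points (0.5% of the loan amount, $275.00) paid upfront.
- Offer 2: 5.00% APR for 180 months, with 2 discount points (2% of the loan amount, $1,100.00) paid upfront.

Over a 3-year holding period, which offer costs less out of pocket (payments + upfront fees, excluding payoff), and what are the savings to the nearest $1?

Offer 1 by $825

Offer 1: monthly rate = 5%/12 = 0.0041667; payment = 55,000 × 0.0041667 / (1 − (1+0.0041667)^−180) = $434.94.
Offer 2: at 5.00% the monthly rate is 0.0041667, so the payment is 55,000 × 0.0041667 / (1 − 1.0041667^−180) = $434.94.
Over 36 months: Offer 1 costs 36 × $434.94 + $275.00 = $15,932.84; Offer 2 costs 36 × $434.94 + $1,100.00 = $16,757.84.
Offer 1 is cheaper by $16,757.84 − $15,932.84 = $825.00.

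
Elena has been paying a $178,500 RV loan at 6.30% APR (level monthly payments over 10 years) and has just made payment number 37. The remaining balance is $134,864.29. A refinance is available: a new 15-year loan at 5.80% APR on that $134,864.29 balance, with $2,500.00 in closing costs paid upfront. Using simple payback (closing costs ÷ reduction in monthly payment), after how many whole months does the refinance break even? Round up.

Current payment = 178,500 × 6.3%/12 / (1 − (1+0.0052500)^−120) = $2,008.71.
Refinanced payment = 134,864.29 × 0.0048333 / (1 − (1+0.0048333)^−180) = $1,123.54.
Monthly savings = $2,008.71 − $1,123.54 = $885.17.
Break-even = $2,500.00 / $885.17 = 2.82 → 3 months.

3 months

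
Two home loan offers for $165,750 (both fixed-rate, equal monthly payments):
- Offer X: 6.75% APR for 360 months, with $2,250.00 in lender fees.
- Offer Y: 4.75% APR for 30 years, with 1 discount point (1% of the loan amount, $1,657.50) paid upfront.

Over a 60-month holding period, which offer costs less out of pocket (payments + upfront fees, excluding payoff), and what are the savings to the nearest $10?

Offer Y by $13,220

Offer X: at 6.75% the monthly rate is 0.0056250, so the payment is 165,750 × 0.0056250 / (1 − 1.0056250^−360) = $1,075.05.
Offer Y: at 4.75% the monthly rate is 0.0039583, so the payment is 165,750 × 0.0039583 / (1 − 1.0039583^−360) = $864.63.
Over 60 months: Offer X costs 60 × $1,075.05 + $2,250.00 = $66,753.00; Offer Y costs 60 × $864.63 + $1,657.50 = $53,535.30.
Offer Y is cheaper by $66,753.00 − $53,535.30 = $13,217.70.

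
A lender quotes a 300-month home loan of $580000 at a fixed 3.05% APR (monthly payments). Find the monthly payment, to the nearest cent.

$2,765.53

Monthly rate = 3.05%/12 = 0.0025417; payment = 580,000 × 0.0025417 / (1 − (1+0.0025417)^−300) = $2,765.53.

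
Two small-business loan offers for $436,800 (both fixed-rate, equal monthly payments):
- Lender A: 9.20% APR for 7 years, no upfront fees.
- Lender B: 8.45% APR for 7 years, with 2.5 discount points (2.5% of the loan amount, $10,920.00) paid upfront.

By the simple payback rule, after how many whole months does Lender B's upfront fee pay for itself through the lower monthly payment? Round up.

Lender A: monthly rate = 9.2%/12 = 0.0076667; payment = 436,800 × 0.0076667 / (1 − (1+0.0076667)^−84) = $7,072.13.
Lender B: monthly rate = 8.45%/12 = 0.0070417; payment = 436,800 × 0.0070417 / (1 − (1+0.0070417)^−84) = $6,906.40.
Monthly savings = $7,072.13 − $6,906.40 = $165.73.
Break-even = $10,920.00 / $165.73 = 65.89 → 66 months.

66 months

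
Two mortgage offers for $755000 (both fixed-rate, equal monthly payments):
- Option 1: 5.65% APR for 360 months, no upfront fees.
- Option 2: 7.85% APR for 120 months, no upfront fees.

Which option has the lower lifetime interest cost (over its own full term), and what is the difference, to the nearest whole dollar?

Option 1: at 5.65% the monthly rate is 0.0047083, so the payment is 755,000 × 0.0047083 / (1 − 1.0047083^−360) = $4,358.13.
Total interest on Option 1 = 360 × $4,358.13 − $755,000 = $813,926.80.
Option 2: at 7.85% the monthly rate is 0.0065417, so the payment is 755,000 × 0.0065417 / (1 − 1.0065417^−120) = $9,100.50.
Total interest on Option 2 = 120 × $9,100.50 − $755,000 = $337,060.00.
Option 2 is lower by $476,866.80.

Option 2 by $476,867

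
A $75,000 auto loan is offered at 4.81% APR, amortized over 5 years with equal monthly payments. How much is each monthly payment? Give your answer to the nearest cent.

$1,408.82

Monthly rate = 4.81%/12 = 0.0040083; payment = 75,000 × 0.0040083 / (1 − (1+0.0040083)^−60) = $1,408.82.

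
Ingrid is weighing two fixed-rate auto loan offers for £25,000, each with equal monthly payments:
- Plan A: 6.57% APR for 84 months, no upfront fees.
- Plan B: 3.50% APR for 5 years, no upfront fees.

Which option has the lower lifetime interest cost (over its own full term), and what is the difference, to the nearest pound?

Plan A: monthly rate = 6.57%/12 = 0.0054750; payment = 25,000 × 0.0054750 / (1 − (1+0.0054750)^−84) = £372.08.
Total interest on Plan A = 84 × £372.08 − £25,000 = £6,254.72.
Plan B: monthly rate = 3.5%/12 = 0.0029167; payment = 25,000 × 0.0029167 / (1 − (1+0.0029167)^−60) = £454.79.
Total interest on Plan B = 60 × £454.79 − £25,000 = £2,287.40.
Plan B is lower by £3,967.32.

Plan B by £3,967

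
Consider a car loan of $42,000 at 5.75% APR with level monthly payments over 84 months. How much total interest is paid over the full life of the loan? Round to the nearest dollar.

$9,117

At 5.75% the monthly rate is 0.0047917, so the payment is 42,000 × 0.0047917 / (1 − 1.0047917^−84) = $608.54.
Total paid = 84 × $608.54 = $51,117.36; interest = $51,117.36 − $42,000 = $9,117.36.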